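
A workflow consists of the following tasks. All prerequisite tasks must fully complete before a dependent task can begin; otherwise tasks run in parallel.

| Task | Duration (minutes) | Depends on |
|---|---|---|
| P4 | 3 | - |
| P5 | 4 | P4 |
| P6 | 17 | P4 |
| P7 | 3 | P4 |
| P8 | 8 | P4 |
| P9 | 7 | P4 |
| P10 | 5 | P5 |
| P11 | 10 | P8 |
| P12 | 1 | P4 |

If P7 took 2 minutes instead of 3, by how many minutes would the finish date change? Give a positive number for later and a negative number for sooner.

0

Critical path before the change: P4→P8→P11 = 3+8+10 = 21 giving 21 minutes.
P7 is off the critical path — its longest chain is 6 minutes, giving 15 of slack.
The critical path is still P4→P8→P11; finish is now 21 minutes.
Change in finish: 21 − 21 = +0 minutes.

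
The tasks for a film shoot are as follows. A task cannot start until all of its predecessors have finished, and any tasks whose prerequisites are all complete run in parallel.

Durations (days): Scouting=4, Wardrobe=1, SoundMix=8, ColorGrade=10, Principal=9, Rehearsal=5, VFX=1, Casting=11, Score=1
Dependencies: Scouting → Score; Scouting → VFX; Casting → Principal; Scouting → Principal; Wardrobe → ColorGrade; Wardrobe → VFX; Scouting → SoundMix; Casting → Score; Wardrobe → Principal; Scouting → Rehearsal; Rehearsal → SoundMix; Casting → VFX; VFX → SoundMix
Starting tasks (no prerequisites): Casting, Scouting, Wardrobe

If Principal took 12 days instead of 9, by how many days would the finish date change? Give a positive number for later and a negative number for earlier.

As given, the longest chain is Casting→Principal = 11+9 = 20, so the finish is 20 days.
Since Principal is critical, the +3 change carries straight to that chain (now 23 days).
That remains the longest chain; total 23 days.
Change in finish: 23 − 20 = +3 days.

3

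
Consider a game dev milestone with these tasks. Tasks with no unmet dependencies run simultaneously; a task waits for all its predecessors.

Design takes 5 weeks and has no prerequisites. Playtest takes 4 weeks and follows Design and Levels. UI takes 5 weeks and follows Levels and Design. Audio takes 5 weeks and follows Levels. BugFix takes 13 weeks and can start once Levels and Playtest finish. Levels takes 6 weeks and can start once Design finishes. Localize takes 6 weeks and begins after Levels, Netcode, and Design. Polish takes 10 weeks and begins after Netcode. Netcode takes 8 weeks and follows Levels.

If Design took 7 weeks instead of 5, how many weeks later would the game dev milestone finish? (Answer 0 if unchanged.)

Critical path before the change: Design→Levels→Netcode→Polish = 5+6+8+10 = 29 giving 29 weeks.
Design is on the critical path; changing it to 7 makes that path 31 weeks.
The critical path is still Design→Levels→Netcode→Polish; finish is now 31 weeks.
Change in finish: 31 − 29 = +2 weeks.

2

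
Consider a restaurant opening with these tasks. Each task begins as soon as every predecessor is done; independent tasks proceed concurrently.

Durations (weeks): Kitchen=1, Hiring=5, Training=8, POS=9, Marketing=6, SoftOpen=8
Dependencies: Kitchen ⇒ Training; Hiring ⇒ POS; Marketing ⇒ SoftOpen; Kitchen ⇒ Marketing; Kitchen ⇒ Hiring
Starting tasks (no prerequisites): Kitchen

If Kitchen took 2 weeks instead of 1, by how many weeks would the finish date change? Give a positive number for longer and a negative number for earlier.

The binding path is Kitchen→Hiring→POS = 1+5+9 = 15; finish at 15 weeks.
Kitchen is on the critical path; changing it to 2 makes that path 16 weeks.
That remains the longest chain; total 16 weeks.
Change in finish: 16 − 15 = +1 weeks.

1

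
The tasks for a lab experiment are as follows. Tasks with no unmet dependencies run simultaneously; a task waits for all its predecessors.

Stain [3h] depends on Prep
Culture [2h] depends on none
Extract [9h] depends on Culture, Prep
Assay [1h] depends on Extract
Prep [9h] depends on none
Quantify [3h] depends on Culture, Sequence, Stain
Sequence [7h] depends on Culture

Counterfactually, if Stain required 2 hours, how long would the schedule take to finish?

As given, the longest chain is Prep→Extract→Assay = 9+9+1 = 19, so the finish is 19 hours.
Stain has 4 hours of float (longest path through it is 15).
No other chain overtakes it, so the finish is 19 hours.

19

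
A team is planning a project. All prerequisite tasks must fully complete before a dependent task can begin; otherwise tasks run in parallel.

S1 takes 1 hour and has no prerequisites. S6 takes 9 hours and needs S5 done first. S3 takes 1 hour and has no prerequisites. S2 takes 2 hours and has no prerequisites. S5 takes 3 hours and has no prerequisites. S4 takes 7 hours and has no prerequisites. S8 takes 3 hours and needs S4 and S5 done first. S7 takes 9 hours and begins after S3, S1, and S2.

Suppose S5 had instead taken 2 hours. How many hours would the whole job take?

11

Actual critical path: S5→S6 = 3+9 = 12 ⇒ 12 hours.
S5 is on the critical path; changing it to 2 makes that path 11 hours.
New critical path: S2→S7 = 2+9 = 11 ⇒ 11 hours.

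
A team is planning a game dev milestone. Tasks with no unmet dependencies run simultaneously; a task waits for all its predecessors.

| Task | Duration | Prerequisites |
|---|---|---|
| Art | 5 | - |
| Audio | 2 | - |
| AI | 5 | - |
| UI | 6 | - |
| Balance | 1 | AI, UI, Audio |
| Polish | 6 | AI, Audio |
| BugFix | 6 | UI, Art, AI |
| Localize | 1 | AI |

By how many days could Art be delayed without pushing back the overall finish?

1

The longest chain is UI→BugFix = 6+6 = 12; overall finish 12 days.
The longest chain containing Art totals 11 days.
Slack of Art = 1 − 0 = 1 day.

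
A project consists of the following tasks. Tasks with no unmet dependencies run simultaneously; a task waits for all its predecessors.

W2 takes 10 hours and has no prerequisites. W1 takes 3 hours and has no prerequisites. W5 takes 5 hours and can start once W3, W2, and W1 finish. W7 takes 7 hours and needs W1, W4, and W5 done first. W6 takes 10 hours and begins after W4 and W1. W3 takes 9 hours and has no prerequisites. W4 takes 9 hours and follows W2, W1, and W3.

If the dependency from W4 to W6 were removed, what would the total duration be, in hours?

26

Original critical path: W2→W4→W6 = 10+9+10 = 29 ⇒ 29 hours.
Without W4→W6, W6's earliest start moves from 19 to 3.
After: W2→W4→W7 = 10+9+7 = 26 → 26 hours.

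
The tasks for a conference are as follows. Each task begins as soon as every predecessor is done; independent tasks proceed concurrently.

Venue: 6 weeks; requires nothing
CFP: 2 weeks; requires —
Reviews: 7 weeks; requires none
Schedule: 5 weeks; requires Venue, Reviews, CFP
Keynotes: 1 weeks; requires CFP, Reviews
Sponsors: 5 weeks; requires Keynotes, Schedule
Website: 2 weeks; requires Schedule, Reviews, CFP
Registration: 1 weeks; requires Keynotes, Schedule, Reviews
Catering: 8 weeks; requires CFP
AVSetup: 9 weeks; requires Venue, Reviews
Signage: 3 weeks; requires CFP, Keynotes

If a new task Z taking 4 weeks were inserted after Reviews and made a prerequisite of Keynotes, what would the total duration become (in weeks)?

17

Originally the job takes 17 weeks.
With Z inserted, Keynotes now waits for max(CFP, Reviews, Z).
New critical path: Reviews→Z→Keynotes→Sponsors = 7+4+1+5 = 17 ⇒ 17 weeks.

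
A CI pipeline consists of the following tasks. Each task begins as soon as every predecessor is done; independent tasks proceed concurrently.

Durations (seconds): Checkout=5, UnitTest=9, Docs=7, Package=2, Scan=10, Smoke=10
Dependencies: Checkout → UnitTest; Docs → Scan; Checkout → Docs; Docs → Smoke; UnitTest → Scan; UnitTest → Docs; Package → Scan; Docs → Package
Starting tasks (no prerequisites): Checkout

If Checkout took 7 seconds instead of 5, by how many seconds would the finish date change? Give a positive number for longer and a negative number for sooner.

2

The binding path is Checkout→UnitTest→Docs→Package→Scan = 5+9+7+2+10 = 33; finish at 33 seconds.
Since Checkout is critical, the +2 change carries straight to that chain (now 35 seconds).
That remains the longest chain; total 35 seconds.
Change in finish: 35 − 33 = +2 seconds.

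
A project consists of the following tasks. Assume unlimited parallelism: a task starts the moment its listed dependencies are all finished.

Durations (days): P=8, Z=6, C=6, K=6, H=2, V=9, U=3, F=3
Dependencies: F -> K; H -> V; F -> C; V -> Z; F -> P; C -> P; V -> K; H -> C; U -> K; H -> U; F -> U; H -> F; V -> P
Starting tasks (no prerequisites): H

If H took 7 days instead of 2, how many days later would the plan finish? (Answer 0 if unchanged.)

Baseline: H→F→C→P = 2+3+6+8 = 19 → 19 days.
Since H is critical, the +5 change carries straight to that chain (now 24 days).
That remains the longest chain; total 24 days.
Change in finish: 24 − 19 = +5 days.

5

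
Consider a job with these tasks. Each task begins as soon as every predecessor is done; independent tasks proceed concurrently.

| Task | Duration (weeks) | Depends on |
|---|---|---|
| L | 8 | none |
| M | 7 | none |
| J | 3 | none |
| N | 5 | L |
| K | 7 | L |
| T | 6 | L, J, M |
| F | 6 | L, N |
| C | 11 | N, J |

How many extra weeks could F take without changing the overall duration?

Critical path: L→N→C = 8+5+11 = 24, so the finish is 24 weeks.
Longest path through F: 19 weeks (earliest finish 19, latest finish 24).
So F can slip 24 − 19 = 5 weeks.

5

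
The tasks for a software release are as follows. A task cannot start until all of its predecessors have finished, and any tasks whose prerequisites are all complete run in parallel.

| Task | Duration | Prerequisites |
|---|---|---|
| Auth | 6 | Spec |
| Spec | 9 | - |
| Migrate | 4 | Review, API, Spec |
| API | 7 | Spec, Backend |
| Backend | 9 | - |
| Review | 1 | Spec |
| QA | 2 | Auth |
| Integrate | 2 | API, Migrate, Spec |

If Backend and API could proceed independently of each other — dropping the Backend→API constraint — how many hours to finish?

With the dependency in place, Spec→API→Migrate→Integrate = 9+7+4+2 = 22 sets the finish at 22 hours.
Dropping Backend→API doesn't change API's earliest start (9); another predecessor still binds.
The longest chain is now Spec→API→Migrate→Integrate = 9+7+4+2 = 22, so the software release takes 22 hours.

22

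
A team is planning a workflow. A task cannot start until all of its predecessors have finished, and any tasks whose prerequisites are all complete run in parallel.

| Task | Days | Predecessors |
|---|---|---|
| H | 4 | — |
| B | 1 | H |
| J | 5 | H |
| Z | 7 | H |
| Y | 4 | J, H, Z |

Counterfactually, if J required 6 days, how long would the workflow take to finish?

15

Critical path before the change: H→Z→Y = 4+7+4 = 15 giving 15 days.
The longest path through J is only 13 days, so J has float 2.
No other chain overtakes it, so the finish is 15 days.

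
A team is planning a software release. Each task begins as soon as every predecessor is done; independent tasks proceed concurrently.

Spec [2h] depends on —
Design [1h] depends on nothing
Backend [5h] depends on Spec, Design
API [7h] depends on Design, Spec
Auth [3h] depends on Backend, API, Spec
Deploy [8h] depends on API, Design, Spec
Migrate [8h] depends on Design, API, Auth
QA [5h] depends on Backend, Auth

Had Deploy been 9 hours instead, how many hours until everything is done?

20

Baseline: Spec→API→Auth→Migrate = 2+7+3+8 = 20 → 20 hours.
Deploy has 3 hours of float (longest path through it is 17).
The critical path is still Spec→API→Auth→Migrate; finish is now 20 hours.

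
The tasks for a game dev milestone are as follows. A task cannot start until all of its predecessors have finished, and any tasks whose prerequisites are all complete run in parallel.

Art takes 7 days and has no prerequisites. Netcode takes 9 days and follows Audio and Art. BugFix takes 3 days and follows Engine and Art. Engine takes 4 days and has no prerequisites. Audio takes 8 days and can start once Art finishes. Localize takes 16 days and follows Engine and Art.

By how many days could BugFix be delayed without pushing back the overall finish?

14

Art→Audio→Netcode = 7+8+9 = 24 sets the makespan at 24 days.
BugFix finishes as early as 10 and must finish by 24.
Slack of BugFix = 21 − 7 = 14 days.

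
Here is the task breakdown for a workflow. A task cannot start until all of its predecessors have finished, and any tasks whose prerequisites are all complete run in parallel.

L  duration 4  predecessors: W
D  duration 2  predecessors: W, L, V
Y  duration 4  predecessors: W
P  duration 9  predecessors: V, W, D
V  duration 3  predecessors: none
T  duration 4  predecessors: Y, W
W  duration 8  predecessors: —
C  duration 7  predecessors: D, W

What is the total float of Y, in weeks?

The longest chain is W→L→D→P = 8+4+2+9 = 23; overall finish 23 weeks.
Longest path through Y: 16 weeks (earliest finish 12, latest finish 19).
So Y can slip 19 − 12 = 7 weeks.

7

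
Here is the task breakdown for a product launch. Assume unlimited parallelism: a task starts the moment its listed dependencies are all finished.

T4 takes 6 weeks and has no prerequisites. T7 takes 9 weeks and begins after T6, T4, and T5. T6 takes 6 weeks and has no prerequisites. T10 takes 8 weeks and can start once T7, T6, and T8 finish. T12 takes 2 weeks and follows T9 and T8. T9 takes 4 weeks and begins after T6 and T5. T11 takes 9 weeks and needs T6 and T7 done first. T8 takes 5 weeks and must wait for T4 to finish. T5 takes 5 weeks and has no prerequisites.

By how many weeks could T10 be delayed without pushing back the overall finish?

1

Critical path: T4→T7→T11 = 6+9+9 = 24, so the finish is 24 weeks.
T10 finishes as early as 23 and must finish by 24.
So T10 can slip 24 − 23 = 1 week.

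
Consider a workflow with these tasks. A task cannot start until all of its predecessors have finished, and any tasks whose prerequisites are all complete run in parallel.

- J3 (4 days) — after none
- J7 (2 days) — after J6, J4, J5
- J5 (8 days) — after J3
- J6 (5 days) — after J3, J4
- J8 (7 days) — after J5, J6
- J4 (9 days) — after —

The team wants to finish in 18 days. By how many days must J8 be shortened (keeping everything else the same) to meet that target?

Current finish: 21 days; target: 18.
J8 is on every critical path, so each day cut from J8 cuts the finish by one (this holds down to a finish of 16).
Need 21 − 18 = 3 days off J8 → J8 becomes 4 days, finish becomes 18.

3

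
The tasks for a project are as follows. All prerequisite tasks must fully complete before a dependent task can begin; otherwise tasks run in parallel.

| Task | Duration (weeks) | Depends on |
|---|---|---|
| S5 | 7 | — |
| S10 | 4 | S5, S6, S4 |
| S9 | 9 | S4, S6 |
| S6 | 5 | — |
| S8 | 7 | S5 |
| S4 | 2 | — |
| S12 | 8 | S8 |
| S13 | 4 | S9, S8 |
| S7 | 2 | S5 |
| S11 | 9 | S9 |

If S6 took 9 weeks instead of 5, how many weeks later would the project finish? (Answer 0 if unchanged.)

4

Critical path before the change: S6→S9→S11 = 5+9+9 = 23 giving 23 weeks.
Since S6 is critical, the +4 change carries straight to that chain (now 27 weeks).
That remains the longest chain; total 27 weeks.
Change in finish: 27 − 23 = +4 weeks.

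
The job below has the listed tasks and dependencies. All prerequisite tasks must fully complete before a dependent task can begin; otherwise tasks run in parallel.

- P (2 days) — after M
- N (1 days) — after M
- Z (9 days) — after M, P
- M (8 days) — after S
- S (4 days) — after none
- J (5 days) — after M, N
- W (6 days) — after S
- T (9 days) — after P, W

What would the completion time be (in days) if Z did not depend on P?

23

Before: longest chain S→M→P→T = 4+8+2+9 = 23, finish 23.
Without P→Z, Z's earliest start moves from 14 to 12.
New critical path: S→M→P→T = 4+8+2+9 = 23 ⇒ 23 days.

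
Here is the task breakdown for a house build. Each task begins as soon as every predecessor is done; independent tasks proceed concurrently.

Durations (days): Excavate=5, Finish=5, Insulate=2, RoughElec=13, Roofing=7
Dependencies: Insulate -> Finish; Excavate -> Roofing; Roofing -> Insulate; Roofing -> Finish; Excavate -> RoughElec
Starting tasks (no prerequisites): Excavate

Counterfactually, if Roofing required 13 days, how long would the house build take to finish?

25

Baseline: Excavate→Roofing→Insulate→Finish = 5+7+2+5 = 19 → 19 days.
Roofing lies on that path, so at 13 days the path becomes 25 days.
The critical path is still Excavate→Roofing→Insulate→Finish; finish is now 25 days.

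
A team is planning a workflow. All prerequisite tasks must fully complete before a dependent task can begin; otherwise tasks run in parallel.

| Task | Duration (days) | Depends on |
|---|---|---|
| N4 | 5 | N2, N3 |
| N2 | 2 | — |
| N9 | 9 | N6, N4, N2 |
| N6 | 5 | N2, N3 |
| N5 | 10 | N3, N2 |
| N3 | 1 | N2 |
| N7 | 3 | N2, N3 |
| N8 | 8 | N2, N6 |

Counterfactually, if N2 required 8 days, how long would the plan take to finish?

Critical path before the change: N2→N3→N4→N9 = 2+1+5+9 = 17 giving 17 days.
Since N2 is critical, the +6 change carries straight to that chain (now 23 days).
The critical path is still N2→N3→N4→N9; finish is now 23 days.

23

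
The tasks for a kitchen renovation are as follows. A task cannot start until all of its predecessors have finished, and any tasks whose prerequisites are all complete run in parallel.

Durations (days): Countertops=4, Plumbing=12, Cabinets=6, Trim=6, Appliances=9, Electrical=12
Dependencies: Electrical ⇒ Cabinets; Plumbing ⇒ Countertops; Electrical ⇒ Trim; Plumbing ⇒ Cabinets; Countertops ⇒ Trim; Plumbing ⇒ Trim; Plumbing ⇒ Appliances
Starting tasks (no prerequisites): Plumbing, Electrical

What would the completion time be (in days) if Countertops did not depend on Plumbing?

Before: longest chain Plumbing→Countertops→Trim = 12+4+6 = 22, finish 22.
Without Plumbing→Countertops, Countertops's earliest start moves from 12 to 0.
After: Plumbing→Appliances = 12+9 = 21 → 21 days.

21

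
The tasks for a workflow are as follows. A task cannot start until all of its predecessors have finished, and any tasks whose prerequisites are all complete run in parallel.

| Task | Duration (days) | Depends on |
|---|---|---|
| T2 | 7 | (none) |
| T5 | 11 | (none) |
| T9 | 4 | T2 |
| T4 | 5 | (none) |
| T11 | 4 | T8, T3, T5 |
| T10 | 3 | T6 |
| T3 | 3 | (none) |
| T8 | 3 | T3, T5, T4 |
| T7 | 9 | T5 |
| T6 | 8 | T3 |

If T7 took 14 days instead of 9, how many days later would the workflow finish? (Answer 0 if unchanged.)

Actual critical path: T5→T7 = 11+9 = 20 ⇒ 20 days.
T7 lies on that path, so at 14 days the path becomes 25 days.
No other chain overtakes it, so the finish is 25 days.
Change in finish: 25 − 20 = +5 days.

5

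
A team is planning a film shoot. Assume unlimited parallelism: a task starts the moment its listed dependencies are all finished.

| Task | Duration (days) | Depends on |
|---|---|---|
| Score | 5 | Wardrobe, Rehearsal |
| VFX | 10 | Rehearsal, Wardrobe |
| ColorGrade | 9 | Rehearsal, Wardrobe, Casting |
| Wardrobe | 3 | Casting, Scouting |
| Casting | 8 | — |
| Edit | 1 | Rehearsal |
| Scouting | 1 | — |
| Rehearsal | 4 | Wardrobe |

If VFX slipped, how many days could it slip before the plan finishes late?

Critical path: Casting→Wardrobe→Rehearsal→VFX = 8+3+4+10 = 25, so the finish is 25 days.
VFX finishes as early as 25 and must finish by 25.
Float = 25 − 25 = 0.

0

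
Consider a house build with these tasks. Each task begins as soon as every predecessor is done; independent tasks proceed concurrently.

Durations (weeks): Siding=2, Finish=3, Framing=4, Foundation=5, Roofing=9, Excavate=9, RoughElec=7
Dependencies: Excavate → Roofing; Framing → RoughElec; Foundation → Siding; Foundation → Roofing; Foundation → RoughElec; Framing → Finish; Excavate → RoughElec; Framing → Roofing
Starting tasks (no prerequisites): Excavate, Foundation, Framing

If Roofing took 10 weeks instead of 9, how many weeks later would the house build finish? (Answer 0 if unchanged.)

1

Baseline: Excavate→Roofing = 9+9 = 18 → 18 weeks.
Roofing is on the critical path; changing it to 10 makes that path 19 weeks.
No other chain overtakes it, so the finish is 19 weeks.
Change in finish: 19 − 18 = +1 weeks.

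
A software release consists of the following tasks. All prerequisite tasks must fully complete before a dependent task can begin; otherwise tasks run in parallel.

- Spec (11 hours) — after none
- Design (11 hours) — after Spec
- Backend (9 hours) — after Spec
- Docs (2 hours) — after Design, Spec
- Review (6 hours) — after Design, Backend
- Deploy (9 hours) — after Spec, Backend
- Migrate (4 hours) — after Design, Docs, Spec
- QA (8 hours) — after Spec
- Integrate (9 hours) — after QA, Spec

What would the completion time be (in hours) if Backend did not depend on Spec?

Before: longest chain Spec→Backend→Deploy = 11+9+9 = 29, finish 29.
Without Spec→Backend, Backend's earliest start moves from 11 to 0.
After: Spec→Design→Docs→Migrate = 11+11+2+4 = 28 → 28 hours.

28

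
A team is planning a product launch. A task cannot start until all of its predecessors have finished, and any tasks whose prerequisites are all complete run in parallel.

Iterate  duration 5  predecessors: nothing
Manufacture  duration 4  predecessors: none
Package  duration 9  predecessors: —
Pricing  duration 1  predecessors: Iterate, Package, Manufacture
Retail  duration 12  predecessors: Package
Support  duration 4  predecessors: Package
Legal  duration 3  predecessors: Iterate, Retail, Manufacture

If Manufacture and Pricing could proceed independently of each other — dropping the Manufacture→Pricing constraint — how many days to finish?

24

With the dependency in place, Package→Retail→Legal = 9+12+3 = 24 sets the finish at 24 days.
Dropping Manufacture→Pricing doesn't change Pricing's earliest start (9); another predecessor still binds.
New critical path: Package→Retail→Legal = 9+12+3 = 24 ⇒ 24 days.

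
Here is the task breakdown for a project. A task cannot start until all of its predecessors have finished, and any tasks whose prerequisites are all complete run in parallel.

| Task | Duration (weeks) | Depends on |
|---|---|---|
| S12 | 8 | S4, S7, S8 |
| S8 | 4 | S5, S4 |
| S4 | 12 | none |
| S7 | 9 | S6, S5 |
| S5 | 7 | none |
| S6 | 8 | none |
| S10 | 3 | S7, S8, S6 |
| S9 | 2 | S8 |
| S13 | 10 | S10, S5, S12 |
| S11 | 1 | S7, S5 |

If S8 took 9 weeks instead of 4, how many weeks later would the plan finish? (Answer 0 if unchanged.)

Baseline: S6→S7→S12→S13 = 8+9+8+10 = 35 → 35 weeks.
S8 has 1 week of float (longest path through it is 34).
The binding chain switches to S4→S8→S12→S13 = 12+9+8+10 = 39; finish 39 weeks.
Change in finish: 39 − 35 = +4 weeks.

4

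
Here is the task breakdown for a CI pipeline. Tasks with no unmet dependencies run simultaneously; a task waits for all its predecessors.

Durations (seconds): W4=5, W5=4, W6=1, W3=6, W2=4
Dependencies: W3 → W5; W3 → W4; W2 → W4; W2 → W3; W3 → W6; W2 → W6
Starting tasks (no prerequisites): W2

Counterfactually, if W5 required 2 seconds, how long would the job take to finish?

Actual critical path: W2→W3→W4 = 4+6+5 = 15 ⇒ 15 seconds.
W5 is off the critical path — its longest chain is 14 seconds, giving 1 of slack.
That remains the longest chain; total 15 seconds.

15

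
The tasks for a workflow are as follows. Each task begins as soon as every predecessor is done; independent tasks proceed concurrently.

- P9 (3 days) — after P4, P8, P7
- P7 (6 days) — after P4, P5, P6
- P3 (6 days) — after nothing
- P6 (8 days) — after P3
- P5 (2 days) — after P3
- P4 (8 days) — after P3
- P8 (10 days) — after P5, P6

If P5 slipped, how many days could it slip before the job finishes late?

P3→P6→P8→P9 = 6+8+10+3 = 27 sets the makespan at 27 days.
P5 finishes as early as 8 and must finish by 14.
Slack of P5 = 12 − 6 = 6 days.

6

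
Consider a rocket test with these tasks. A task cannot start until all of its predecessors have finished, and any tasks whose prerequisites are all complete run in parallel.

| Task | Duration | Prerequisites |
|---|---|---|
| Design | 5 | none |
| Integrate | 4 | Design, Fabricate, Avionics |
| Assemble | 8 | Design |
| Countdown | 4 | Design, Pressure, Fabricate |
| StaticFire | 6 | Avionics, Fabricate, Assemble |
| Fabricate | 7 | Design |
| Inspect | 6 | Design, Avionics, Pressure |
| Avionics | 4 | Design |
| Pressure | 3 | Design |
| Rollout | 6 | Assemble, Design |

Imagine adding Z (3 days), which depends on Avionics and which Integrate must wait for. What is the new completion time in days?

19

Originally the schedule takes 19 days.
With Z inserted, Integrate now waits for max(Design, Fabricate, Avionics, Z).
New critical path: Design→Assemble→StaticFire = 5+8+6 = 19 ⇒ 19 days.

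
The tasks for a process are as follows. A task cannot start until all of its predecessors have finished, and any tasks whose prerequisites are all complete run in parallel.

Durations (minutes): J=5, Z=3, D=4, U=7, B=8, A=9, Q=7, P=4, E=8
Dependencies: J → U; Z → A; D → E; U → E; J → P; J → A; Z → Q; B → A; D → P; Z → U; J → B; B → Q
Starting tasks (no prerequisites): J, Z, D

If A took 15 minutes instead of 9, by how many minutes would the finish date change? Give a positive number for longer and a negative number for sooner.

Critical path before the change: J→B→A = 5+8+9 = 22 giving 22 minutes.
A lies on that path, so at 15 minutes the path becomes 28 minutes.
The critical path is still J→B→A; finish is now 28 minutes.
Change in finish: 28 − 22 = +6 minutes.

6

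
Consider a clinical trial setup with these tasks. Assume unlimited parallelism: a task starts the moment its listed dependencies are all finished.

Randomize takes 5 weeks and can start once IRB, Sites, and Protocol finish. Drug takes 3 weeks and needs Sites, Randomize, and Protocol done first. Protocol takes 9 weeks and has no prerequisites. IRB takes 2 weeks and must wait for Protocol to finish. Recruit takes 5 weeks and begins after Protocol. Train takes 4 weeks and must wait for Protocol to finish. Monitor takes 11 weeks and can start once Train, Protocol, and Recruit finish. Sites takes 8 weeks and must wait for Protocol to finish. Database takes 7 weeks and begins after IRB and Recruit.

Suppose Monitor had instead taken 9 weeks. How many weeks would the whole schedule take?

Critical path before the change: Protocol→Recruit→Monitor = 9+5+11 = 25 giving 25 weeks.
Since Monitor is critical, the -2 change carries straight to that chain (now 23 weeks).
Now Protocol→Sites→Randomize→Drug = 9+8+5+3 = 25 is longest, so the finish becomes 25 weeks.

25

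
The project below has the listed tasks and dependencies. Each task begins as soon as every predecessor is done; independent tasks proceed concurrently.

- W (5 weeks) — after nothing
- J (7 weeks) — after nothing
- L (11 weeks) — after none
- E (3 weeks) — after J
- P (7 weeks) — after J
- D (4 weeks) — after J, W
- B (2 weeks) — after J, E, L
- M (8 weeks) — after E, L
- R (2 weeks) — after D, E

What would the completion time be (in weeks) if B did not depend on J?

19

Before: longest chain L→M = 11+8 = 19, finish 19.
Dropping J→B doesn't change B's earliest start (11); another predecessor still binds.
The longest chain is now L→M = 11+8 = 19, so the plan takes 19 weeks.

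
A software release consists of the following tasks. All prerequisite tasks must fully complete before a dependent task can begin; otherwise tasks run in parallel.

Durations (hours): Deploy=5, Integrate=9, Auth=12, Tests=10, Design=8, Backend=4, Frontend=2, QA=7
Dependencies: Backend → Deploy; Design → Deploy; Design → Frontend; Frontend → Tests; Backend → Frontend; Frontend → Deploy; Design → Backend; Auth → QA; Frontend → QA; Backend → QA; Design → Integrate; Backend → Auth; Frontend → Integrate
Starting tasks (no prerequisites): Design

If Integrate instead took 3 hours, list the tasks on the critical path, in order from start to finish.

Design, Backend, Auth, QA

Critical path before the change: Design→Backend→Auth→QA = 8+4+12+7 = 31 giving 31 hours.
The longest path through Integrate is only 23 hours, so Integrate has float 8.
That remains the longest chain; total 31 hours.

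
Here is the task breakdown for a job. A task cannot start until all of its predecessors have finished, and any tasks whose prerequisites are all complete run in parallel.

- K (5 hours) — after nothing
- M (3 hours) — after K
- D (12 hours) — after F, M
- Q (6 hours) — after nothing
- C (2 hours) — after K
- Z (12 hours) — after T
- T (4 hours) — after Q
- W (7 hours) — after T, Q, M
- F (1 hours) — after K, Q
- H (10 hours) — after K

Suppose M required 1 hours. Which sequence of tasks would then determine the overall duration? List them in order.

Q, T, Z

As given, the longest chain is Q→T→Z = 6+4+12 = 22, so the finish is 22 hours.
M is off the critical path — its longest chain is 20 hours, giving 2 of slack.
The critical path is still Q→T→Z; finish is now 22 hours.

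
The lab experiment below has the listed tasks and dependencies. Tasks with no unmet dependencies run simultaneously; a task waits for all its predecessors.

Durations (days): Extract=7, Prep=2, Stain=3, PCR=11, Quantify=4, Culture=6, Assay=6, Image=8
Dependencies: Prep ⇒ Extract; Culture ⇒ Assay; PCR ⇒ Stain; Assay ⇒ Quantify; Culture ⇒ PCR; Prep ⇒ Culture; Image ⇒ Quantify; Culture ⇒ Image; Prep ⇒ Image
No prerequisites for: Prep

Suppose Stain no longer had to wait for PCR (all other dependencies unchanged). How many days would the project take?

With the dependency in place, Prep→Culture→PCR→Stain = 2+6+11+3 = 22 sets the finish at 22 days.
Without PCR→Stain, Stain's earliest start moves from 19 to 0.
New critical path: Prep→Culture→Image→Quantify = 2+6+8+4 = 20 ⇒ 20 days.

20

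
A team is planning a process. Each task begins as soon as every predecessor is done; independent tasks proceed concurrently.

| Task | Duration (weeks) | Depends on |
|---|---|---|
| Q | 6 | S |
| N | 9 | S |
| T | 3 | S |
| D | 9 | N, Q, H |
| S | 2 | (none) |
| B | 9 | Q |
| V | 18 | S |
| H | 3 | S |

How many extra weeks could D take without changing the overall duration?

0

Critical path: S→V = 2+18 = 20, so the finish is 20 weeks.
Longest path through D: 20 weeks (earliest finish 20, latest finish 20).
Float = 20 − 20 = 0.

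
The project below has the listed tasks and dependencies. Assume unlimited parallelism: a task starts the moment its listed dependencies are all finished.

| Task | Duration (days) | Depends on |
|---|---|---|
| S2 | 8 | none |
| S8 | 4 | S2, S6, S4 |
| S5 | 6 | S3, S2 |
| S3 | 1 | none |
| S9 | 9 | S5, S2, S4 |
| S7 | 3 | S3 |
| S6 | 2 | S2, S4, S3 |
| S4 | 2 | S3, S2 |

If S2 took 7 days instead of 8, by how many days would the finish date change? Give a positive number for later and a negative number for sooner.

Baseline: S2→S5→S9 = 8+6+9 = 23 → 23 days.
Since S2 is critical, the -1 change carries straight to that chain (now 22 days).
That remains the longest chain; total 22 days.
Change in finish: 22 − 23 = -1 days.

-1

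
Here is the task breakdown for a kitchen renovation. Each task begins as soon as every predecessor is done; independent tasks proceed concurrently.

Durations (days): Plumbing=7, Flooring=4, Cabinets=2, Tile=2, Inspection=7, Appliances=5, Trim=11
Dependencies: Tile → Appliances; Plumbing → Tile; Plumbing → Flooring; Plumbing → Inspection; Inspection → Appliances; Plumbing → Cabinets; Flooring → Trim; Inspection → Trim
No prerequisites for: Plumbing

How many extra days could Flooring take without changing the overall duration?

Critical path: Plumbing→Inspection→Trim = 7+7+11 = 25, so the finish is 25 days.
Longest path through Flooring: 22 days (earliest finish 11, latest finish 14).
So Flooring can slip 14 − 11 = 3 days.

3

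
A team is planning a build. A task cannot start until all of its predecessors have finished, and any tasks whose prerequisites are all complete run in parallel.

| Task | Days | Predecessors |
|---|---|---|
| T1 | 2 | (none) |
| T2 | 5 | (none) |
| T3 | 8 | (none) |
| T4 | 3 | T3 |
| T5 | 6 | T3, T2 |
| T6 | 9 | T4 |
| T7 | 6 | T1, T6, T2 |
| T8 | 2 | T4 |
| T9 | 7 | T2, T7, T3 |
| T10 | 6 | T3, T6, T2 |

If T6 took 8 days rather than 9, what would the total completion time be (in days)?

As given, the longest chain is T3→T4→T6→T7→T9 = 8+3+9+6+7 = 33, so the finish is 33 days.
T6 lies on that path, so at 8 days the path becomes 32 days.
No other chain overtakes it, so the finish is 32 days.

32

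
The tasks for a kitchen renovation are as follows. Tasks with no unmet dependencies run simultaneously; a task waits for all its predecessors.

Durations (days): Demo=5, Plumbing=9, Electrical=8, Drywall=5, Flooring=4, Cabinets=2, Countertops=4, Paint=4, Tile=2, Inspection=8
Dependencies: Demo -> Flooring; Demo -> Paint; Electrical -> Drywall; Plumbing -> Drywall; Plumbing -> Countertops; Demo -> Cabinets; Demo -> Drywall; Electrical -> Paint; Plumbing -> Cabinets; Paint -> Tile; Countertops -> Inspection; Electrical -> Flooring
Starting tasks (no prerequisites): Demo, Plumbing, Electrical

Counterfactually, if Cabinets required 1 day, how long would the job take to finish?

21

Baseline: Plumbing→Countertops→Inspection = 9+4+8 = 21 → 21 days.
Cabinets is off the critical path — its longest chain is 11 days, giving 10 of slack.
The critical path is still Plumbing→Countertops→Inspection; finish is now 21 days.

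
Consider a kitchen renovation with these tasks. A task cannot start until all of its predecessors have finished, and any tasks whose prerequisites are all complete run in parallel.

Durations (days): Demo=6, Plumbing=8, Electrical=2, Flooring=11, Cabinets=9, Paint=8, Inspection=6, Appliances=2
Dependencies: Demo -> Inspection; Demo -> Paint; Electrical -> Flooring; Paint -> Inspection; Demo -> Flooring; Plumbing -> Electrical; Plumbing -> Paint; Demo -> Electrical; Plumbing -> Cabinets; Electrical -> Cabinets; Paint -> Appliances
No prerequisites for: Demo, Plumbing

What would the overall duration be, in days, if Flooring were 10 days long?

Critical path before the change: Plumbing→Paint→Inspection = 8+8+6 = 22 giving 22 days.
Flooring has 1 day of float (longest path through it is 21).
No other chain overtakes it, so the finish is 22 days.

22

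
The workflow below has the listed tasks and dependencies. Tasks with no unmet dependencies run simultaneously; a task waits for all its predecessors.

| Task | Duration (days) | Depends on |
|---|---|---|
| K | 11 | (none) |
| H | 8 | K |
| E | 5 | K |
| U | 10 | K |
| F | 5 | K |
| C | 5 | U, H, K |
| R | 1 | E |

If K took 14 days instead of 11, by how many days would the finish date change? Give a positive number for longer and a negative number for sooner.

Critical path before the change: K→U→C = 11+10+5 = 26 giving 26 days.
K lies on that path, so at 14 days the path becomes 29 days.
That remains the longest chain; total 29 days.
Change in finish: 29 − 26 = +3 days.

3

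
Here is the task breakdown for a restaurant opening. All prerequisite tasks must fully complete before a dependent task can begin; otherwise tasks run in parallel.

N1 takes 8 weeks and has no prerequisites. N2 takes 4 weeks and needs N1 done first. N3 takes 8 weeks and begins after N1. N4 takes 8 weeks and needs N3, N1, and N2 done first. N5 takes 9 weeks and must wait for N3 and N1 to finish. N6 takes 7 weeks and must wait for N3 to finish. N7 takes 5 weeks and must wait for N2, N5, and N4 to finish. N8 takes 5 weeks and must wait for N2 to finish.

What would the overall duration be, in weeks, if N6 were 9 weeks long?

30

As given, the longest chain is N1→N3→N5→N7 = 8+8+9+5 = 30, so the finish is 30 weeks.
N6 is off the critical path — its longest chain is 23 weeks, giving 7 of slack.
That remains the longest chain; total 30 weeks.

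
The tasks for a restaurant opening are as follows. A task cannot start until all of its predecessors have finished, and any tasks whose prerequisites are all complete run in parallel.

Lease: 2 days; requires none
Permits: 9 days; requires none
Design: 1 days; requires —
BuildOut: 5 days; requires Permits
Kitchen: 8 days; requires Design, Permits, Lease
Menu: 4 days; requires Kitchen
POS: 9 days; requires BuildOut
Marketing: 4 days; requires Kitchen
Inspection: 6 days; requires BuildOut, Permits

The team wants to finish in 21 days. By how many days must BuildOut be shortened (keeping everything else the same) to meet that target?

2

Current finish: 23 days; target: 21.
BuildOut is on every critical path, so each day cut from BuildOut cuts the finish by one (this holds down to a finish of 21).
Need 23 − 21 = 2 days off BuildOut → BuildOut becomes 3 days, finish becomes 21.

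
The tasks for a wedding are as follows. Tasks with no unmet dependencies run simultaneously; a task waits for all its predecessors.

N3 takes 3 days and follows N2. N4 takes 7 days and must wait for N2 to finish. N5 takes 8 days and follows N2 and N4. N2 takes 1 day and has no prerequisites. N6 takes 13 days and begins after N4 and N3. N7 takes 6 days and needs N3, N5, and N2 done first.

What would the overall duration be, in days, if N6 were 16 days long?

24

As given, the longest chain is N2→N4→N5→N7 = 1+7+8+6 = 22, so the finish is 22 days.
N6 is off the critical path — its longest chain is 21 days, giving 1 of slack.
The binding chain switches to N2→N4→N6 = 1+7+16 = 24; finish 24 days.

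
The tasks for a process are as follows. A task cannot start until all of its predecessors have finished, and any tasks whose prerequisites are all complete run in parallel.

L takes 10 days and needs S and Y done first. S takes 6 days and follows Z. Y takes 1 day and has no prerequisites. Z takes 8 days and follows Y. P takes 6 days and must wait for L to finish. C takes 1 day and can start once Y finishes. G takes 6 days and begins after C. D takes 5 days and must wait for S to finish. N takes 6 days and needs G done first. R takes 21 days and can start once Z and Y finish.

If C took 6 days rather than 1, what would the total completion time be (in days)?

The binding path is Y→Z→S→L→P = 1+8+6+10+6 = 31; finish at 31 days.
C is off the critical path — its longest chain is 14 days, giving 17 of slack.
No other chain overtakes it, so the finish is 31 days.

31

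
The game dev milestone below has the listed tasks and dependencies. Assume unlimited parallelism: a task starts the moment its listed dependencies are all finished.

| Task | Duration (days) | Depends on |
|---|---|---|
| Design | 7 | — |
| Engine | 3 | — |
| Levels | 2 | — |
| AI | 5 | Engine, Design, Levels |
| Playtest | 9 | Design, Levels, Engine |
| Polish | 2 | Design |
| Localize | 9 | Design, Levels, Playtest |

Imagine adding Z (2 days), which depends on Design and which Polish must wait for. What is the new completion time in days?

25

Originally the schedule takes 25 days.
With Z inserted, Polish now waits for max(Design, Z).
New critical path: Design→Playtest→Localize = 7+9+9 = 25 ⇒ 25 days.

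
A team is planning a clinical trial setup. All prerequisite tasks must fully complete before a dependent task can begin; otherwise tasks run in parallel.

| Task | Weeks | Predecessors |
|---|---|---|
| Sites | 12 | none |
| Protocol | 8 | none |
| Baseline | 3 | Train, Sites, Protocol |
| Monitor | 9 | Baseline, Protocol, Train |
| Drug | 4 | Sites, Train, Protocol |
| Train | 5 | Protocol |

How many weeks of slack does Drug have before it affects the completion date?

Critical path: Protocol→Train→Baseline→Monitor = 8+5+3+9 = 25, so the finish is 25 weeks.
Drug finishes as early as 17 and must finish by 25.
So Drug can slip 25 − 17 = 8 weeks.

8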